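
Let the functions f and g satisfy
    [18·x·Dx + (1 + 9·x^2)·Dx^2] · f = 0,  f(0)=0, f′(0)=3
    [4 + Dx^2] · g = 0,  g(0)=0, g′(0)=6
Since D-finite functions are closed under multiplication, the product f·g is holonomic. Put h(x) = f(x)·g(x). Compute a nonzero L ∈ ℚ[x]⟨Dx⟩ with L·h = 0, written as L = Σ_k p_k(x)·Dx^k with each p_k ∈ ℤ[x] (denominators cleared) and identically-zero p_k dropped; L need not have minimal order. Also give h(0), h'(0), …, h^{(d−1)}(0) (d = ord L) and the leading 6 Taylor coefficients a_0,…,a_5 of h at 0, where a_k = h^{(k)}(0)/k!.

L = (2080 + 50256·x^2 + 89424·x^4 + 186624·x^6 + 419904·x^8) + (3168·x + 38880·x^3 + 139968·x^5 + 419904·x^7)·Dx + (572 + 13788·x^2 + 33048·x^4 + 93312·x^6 + 209952·x^8)·Dx^2 + (792·x + 9720·x^3 + 34992·x^5 + 104976·x^7)·Dx^3 + (13 + 306·x^2 + 2673·x^4 + 11664·x^6 + 26244·x^8)·Dx^4  (order 4).
h: a_k = 0, 0, 18, 0, -66, 0, …
ICs: h(0) = 0, h′(0) = 0, h′′(0) = 36, h′′′(0) = 0.

f: a_k = 0, 3, 0, -9, 0, 243/5, …
g: a_k = 0, 6, 0, -4, 0, 4/5, …
Sym-product of L_f,L_g gives L₀ (≤ ord 4).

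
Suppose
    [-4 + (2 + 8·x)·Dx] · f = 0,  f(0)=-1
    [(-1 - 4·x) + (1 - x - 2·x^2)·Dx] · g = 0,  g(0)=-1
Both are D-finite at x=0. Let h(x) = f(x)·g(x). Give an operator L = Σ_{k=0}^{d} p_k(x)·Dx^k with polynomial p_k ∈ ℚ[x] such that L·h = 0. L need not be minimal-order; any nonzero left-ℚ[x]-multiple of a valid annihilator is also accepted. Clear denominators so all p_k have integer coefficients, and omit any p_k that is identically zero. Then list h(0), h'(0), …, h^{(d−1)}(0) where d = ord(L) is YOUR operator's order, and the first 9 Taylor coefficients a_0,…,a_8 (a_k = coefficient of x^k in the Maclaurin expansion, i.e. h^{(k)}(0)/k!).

L = (3 + 6·x + 12·x^2) + (-1 - 3·x + 6·x^2 + 8·x^3)·Dx  (order 1).
h: a_k = 1, 3, 3, 13, 9, 63, -3, 387, -477, …
ICs: h(0) = 1.

f: a_k = -1, -2, 2, -4, 10, -28, 84, -264, 858, …
g: a_k = -1, -1, -3, -5, -11, -21, -43, -85, -171, …
h₀=f·g: eliminate ⇒ L₀, order ≤ 1·1.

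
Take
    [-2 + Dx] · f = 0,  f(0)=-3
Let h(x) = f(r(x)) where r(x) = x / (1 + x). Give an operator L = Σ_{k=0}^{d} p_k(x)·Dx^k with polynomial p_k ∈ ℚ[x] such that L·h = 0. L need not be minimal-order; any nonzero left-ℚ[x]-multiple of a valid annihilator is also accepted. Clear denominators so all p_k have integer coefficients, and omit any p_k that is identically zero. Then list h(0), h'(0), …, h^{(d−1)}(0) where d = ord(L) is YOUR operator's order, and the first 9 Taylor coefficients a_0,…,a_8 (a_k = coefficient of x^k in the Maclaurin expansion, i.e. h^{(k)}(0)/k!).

f: a_k = -3, -6, -6, -4, -2, -4/5, -4/15, -8/105, -2/105, …
Substitute x→r, Dx→(1/r')Dx; clear ⇒ L₀.
L = -2 + (1 + 2·x + x^2)·Dx  (order 1).
h: a_k = -3, -6, 0, 2, -2, 6/5, -4/15, -10/21, 32/35, …
ICs: h(0) = -3.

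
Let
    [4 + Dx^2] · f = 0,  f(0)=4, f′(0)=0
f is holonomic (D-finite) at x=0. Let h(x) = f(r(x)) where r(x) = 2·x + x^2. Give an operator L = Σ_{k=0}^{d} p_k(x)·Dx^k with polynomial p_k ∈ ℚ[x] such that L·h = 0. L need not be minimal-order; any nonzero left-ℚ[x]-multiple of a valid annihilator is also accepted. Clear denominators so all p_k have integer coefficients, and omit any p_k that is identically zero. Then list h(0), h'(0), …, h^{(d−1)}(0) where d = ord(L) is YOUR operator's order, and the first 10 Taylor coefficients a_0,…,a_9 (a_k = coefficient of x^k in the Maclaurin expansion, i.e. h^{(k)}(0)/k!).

L = (16 + 48·x + 48·x^2 + 16·x^3) - Dx + (1 + x)·Dx^2  (order 2).
h: a_k = 4, 0, -32, -32, 104/3, 256/3, 1856/45, -704/15, -23992/315, -9728/315, …
ICs: h(0) = 4, h′(0) = 0.

f: a_k = 4, 0, -8, 0, 8/3, 0, -16/45, 0, 8/315, 0, …
Change of var in L_f (x↦r) gives L₀.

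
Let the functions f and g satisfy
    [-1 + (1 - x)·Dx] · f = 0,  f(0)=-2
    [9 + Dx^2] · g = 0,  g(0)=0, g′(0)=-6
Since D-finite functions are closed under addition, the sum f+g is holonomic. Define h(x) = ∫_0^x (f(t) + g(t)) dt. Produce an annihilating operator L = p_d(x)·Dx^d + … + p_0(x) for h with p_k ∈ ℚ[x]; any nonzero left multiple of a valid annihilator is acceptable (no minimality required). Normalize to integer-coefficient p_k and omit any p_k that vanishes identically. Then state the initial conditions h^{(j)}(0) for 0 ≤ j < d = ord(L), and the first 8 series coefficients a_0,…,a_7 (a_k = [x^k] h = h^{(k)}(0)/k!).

f: a_k = -2, -2, -2, -2, -2, -2, -2, -2, …
g: a_k = 0, -6, 0, 9, 0, -81/20, 0, 243/280, …
f+g: L₀ = lclm(L_f,L_g), ord ≤ 1+2.
h=∫h₀ ⇒ L = L₀·Dx.
L = (135 - 162·x + 81·x^2)·Dx + (-99 + 261·x - 243·x^2 + 81·x^3)·Dx^2 + (15 - 18·x + 9·x^2)·Dx^3 + (-11 + 29·x - 27·x^2 + 9·x^3)·Dx^4  (order 4).
h: a_k = 0, -2, -4, -2/3, 7/4, -2/5, -121/120, -2/7, …
ICs: h(0) = 0, h′(0) = -2, h′′(0) = -8, h′′′(0) = -4.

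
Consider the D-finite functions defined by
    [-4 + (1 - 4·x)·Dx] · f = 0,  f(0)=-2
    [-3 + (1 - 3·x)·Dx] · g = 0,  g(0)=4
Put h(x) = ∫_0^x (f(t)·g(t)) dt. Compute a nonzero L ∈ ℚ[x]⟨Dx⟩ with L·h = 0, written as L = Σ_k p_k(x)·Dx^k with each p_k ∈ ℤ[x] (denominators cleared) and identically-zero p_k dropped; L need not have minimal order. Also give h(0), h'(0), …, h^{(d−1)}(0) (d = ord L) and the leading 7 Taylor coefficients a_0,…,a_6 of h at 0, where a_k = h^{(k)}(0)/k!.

L = (-7 + 24·x)·Dx + (1 - 7·x + 12·x^2)·Dx^2  (order 2).
h: a_k = 0, -8, -28, -296/3, -350, -6248/5, -13468/3, …
ICs: h(0) = 0, h′(0) = -8.

f: a_k = -2, -8, -32, -128, -512, -2048, -8192, …
g: a_k = 4, 12, 36, 108, 324, 972, 2916, …
h₀=f·g: eliminate ⇒ L₀, order ≤ 1·1.
h=∫₀ˣh₀: take L = L₀·Dx.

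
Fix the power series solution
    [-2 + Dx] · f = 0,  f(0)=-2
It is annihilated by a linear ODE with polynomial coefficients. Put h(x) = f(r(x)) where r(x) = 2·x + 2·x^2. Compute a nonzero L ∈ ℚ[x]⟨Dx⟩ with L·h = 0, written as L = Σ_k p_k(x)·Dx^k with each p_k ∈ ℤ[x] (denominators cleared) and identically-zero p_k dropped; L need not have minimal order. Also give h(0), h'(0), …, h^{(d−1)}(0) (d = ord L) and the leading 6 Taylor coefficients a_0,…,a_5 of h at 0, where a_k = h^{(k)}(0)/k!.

f: a_k = -2, -4, -4, -8/3, -4/3, -8/15, …
f∘r: x↦r, Dx↦Dx/r' in L_f ⇒ L₀.
L = (-4 - 8·x) + Dx  (order 1).
h: a_k = -2, -8, -24, -160/3, -304/3, -832/5, …
ICs: h(0) = -2.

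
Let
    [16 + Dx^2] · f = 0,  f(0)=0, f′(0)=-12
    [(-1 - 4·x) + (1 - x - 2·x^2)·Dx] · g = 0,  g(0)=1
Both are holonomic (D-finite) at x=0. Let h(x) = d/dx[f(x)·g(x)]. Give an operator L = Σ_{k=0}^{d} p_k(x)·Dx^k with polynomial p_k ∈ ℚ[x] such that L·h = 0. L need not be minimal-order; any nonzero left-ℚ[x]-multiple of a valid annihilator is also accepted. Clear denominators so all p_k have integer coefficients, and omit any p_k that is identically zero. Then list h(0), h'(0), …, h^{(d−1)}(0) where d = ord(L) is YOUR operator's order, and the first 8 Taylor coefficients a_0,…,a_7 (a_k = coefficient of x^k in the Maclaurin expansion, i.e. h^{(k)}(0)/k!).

f: a_k = 0, -12, 0, 32, 0, -128/5, 0, 1024/105, …
g: a_k = 1, 1, 3, 5, 11, 21, 43, 85, …
Sym-product of L_f,L_g gives L₀ (≤ ord 2).
h=h₀': d/dx-closure on L₀ ⇒ L.
L = (4 - 128·x - 192·x^2 + 256·x^3 + 256·x^4) + (-5 - 12·x + 48·x^2 + 64·x^3)·Dx + (3 - 7·x - 10·x^2 + 16·x^3 + 16·x^4)·Dx^2  (order 2).
h: a_k = -12, -24, -12, -112, -308, -3528/5, -4852/3, -391648/105, …
ICs: h(0) = -12, h′(0) = -24.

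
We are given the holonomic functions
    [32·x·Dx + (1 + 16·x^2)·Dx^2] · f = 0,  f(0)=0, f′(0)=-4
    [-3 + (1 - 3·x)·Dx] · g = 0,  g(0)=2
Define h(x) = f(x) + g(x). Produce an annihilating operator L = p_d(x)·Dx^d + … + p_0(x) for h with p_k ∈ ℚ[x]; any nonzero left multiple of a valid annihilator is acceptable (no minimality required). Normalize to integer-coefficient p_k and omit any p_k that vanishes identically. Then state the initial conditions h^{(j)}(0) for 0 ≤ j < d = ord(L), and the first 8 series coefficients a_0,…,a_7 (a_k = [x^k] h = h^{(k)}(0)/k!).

L = (96 - 1152·x - 4608·x^2)·Dx + (-43 + 96·x - 240·x^2 - 4608·x^3)·Dx^2 + (3 + 7·x + 112·x^3 - 768·x^4)·Dx^3  (order 3).
h: a_k = 2, 2, 18, 226/3, 162, 1406/5, 1458, 47002/7, …
ICs: h(0) = 2, h′(0) = 2, h′′(0) = 36.

f: a_k = 0, -4, 0, 64/3, 0, -1024/5, 0, 16384/7, …
g: a_k = 2, 6, 18, 54, 162, 486, 1458, 4374, …
Weyl lclm of L_f,L_g ⇒ L₀ (ord ≤ 3).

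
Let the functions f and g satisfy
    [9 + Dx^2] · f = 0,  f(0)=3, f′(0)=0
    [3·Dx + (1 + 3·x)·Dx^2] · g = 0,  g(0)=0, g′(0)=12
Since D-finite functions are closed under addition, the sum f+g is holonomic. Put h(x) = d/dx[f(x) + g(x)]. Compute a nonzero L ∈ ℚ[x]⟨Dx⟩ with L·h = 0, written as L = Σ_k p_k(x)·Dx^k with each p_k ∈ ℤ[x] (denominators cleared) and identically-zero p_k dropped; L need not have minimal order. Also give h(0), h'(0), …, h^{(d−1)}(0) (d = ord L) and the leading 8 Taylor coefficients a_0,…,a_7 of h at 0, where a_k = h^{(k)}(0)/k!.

f: a_k = 3, 0, -27/2, 0, 81/8, 0, -243/80, 0, …
g: a_k = 0, 12, -18, 36, -81, 972/5, -486, 8748/7, …
h₀=f+g: left-lcm gives L₀, ord ≤ 4.
h₀' ⇒ L via d/dx closure of L₀.
L = (63 + 54·x + 81·x^2) + (9 + 45·x + 81·x^2 + 81·x^3)·Dx + (7 + 6·x + 9·x^2)·Dx^2 + (1 + 5·x + 9·x^2 + 9·x^3)·Dx^3  (order 3).
h: a_k = 12, -63, 108, -567/2, 972, -117369/40, 8748, -14694453/560, …
ICs: h(0) = 12, h′(0) = -63, h′′(0) = 216.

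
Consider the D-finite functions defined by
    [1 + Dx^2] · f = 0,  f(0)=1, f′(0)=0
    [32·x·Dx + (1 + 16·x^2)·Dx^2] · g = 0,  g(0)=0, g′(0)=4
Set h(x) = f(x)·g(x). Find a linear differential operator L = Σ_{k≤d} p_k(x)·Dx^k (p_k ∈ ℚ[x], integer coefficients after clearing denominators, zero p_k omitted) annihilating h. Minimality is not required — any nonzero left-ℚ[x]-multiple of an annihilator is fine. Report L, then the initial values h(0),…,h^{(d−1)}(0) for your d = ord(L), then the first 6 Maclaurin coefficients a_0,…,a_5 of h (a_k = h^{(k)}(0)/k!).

f: a_k = 1, 0, -1/2, 0, 1/24, 0, …
g: a_k = 0, 4, 0, -64/3, 0, 1024/5, …
Product ⇒ symmetric product L₀, ord ≤ 4.
L = (1105 + 51776·x^2 + 22016·x^4 + 16384·x^6 + 65536·x^8) + (2112·x + 35840·x^3 + 49152·x^5 + 262144·x^7)·Dx + (1122 + 52352·x^2 + 27648·x^4 + 32768·x^6 + 131072·x^8)·Dx^2 + (2112·x + 35840·x^3 + 49152·x^5 + 262144·x^7)·Dx^3 + (17 + 576·x^2 + 5632·x^4 + 16384·x^6 + 65536·x^8)·Dx^4  (order 4).
h: a_k = 0, 4, 0, -70/3, 0, 6469/30, …
ICs: h(0) = 0, h′(0) = 4, h′′(0) = 0, h′′′(0) = -140.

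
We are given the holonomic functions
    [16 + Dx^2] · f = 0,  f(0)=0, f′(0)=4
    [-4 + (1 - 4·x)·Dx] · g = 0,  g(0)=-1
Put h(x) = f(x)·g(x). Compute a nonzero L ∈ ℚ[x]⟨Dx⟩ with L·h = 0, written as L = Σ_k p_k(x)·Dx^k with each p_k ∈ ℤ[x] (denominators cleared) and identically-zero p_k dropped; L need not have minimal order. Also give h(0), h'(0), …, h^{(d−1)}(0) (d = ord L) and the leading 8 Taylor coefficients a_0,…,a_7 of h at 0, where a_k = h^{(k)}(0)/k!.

f: a_k = 0, 4, 0, -32/3, 0, 128/15, 0, -1024/315, …
g: a_k = -1, -4, -16, -64, -256, -1024, -4096, -16384, …
L₀ := L_f ⊗_s L_g (sym. prod.), ord ≤ 2.
L = (-16 + 64·x) + 8·Dx + (-1 + 4·x)·Dx^2  (order 2).
h: a_k = 0, -4, -16, -160/3, -640/3, -12928/15, -51712/15, -4342784/315, …
ICs: h(0) = 0, h′(0) = -4.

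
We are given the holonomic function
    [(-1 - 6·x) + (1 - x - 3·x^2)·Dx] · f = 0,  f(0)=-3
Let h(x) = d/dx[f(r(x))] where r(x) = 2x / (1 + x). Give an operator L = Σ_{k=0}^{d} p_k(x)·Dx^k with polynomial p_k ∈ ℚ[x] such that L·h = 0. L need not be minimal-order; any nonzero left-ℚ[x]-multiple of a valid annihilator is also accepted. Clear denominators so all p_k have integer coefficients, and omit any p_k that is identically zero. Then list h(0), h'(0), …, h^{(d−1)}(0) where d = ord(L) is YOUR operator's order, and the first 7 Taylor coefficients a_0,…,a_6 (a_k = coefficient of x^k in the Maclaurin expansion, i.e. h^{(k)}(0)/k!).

L = (14 + 78·x + 546·x^2 + 338·x^3) + (-1 - 14·x + 182·x^3 + 169·x^4)·Dx  (order 1).
h: a_k = -6, -84, -234, -2184, -5070, -42588, -92274, …
ICs: h(0) = -6.

f: a_k = -3, -3, -12, -21, -57, -120, -291, …
h₀=f(r): pull back L_f along r ⇒ L₀.
h₀' ⇒ L via d/dx closure of L₀.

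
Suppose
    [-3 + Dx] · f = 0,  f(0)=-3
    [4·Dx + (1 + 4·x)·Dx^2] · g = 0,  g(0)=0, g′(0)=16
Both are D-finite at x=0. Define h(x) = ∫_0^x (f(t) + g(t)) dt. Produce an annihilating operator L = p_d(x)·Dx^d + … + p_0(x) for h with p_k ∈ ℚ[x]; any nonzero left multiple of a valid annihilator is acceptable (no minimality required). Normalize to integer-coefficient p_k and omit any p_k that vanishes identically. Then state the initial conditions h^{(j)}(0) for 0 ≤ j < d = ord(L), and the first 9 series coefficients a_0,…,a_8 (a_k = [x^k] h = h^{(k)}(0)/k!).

L = (-132 - 144·x)·Dx^2 + (23 - 72·x - 144·x^2)·Dx^3 + (7 + 40·x + 48·x^2)·Dx^4  (order 4).
h: a_k = 0, -3, 7/2, -91/6, 431/24, -2129/40, 6505/48, -93727/240, 5242151/4480, …
ICs: h(0) = 0, h′(0) = -3, h′′(0) = 7, h′′′(0) = -91.

f: a_k = -3, -9, -27/2, -27/2, -81/8, -243/40, -243/80, -729/560, -2187/4480, …
g: a_k = 0, 16, -32, 256/3, -256, 4096/5, -8192/3, 65536/7, -32768, …
Sum ⇒ L₀ = lclm(L_f,L_g) in ℚ(x)⟨Dx⟩.
∫: right-multiply L₀ by Dx.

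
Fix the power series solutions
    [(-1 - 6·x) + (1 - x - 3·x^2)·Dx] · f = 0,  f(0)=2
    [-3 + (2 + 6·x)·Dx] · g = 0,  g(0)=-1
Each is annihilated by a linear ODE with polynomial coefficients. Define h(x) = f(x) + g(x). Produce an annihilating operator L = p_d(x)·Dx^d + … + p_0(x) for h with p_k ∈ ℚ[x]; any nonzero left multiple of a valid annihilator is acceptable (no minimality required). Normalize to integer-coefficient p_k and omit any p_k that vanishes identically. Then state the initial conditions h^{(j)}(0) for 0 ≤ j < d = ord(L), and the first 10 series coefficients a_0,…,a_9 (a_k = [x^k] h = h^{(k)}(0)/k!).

f: a_k = 2, 2, 8, 14, 38, 80, 194, 434, 1016, 2318, …
g: a_k = -1, -3/2, 9/8, -27/16, 405/128, -1701/256, 15309/1024, -72171/2048, 2814669/32768, -14073345/65536, …
Sum ⇒ L₀ = lclm(L_f,L_g) in ℚ(x)⟨Dx⟩.
L = (-57 - 297·x - 567·x^2 - 810·x^3) + (41 + 246·x + 891·x^2 + 1998·x^3 + 2025·x^4)·Dx + (2 - 38·x - 186·x^2 + 54·x^3 + 918·x^4 + 810·x^5)·Dx^2  (order 2).
h: a_k = 1, 1/2, 73/8, 197/16, 5269/128, 18779/256, 213965/1024, 816661/2048, 36106957/32768, 137839103/65536, …
ICs: h(0) = 1, h′(0) = 1/2.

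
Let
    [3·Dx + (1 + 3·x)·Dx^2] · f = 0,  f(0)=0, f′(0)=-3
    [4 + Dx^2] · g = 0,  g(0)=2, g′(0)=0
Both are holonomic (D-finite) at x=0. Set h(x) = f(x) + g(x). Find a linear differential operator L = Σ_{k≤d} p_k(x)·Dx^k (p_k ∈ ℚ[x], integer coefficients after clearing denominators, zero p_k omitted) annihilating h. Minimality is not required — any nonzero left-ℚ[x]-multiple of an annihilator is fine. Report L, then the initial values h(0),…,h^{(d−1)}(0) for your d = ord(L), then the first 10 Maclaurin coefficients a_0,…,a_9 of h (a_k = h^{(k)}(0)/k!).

L = (348 + 144·x + 216·x^2)·Dx + (44 + 180·x + 216·x^2 + 216·x^3)·Dx^2 + (87 + 36·x + 54·x^2)·Dx^3 + (11 + 45·x + 54·x^2 + 54·x^3)·Dx^4  (order 4).
h: a_k = 2, -3, 1/2, -9, 259/12, -243/5, 10919/90, -2187/7, 2066747/2520, -2187, …
ICs: h(0) = 2, h′(0) = -3, h′′(0) = 1, h′′′(0) = -54.

f: a_k = 0, -3, 9/2, -9, 81/4, -243/5, 243/2, -2187/7, 6561/8, -2187, …
g: a_k = 2, 0, -4, 0, 4/3, 0, -8/45, 0, 4/315, 0, …
Weyl lclm of L_f,L_g ⇒ L₀ (ord ≤ 4).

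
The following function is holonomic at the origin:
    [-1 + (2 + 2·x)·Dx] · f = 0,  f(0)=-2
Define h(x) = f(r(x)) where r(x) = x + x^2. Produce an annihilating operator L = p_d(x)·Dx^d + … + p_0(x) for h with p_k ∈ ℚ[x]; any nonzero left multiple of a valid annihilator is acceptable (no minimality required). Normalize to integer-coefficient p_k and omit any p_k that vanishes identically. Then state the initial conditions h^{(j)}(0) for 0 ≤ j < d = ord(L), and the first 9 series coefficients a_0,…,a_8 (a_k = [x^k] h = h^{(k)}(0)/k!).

f: a_k = -2, -1, 1/4, -1/8, 5/64, -7/128, 21/512, -33/1024, 429/16384, …
L₀ from L_f via x↦r, Dx↦r'^{-1}Dx.
L = (-1 - 2·x) + (2 + 2·x + 2·x^2)·Dx  (order 1).
h: a_k = -2, -1, -3/4, 3/8, -3/64, -15/128, 57/512, -21/1024, -867/16384, …
ICs: h(0) = -2.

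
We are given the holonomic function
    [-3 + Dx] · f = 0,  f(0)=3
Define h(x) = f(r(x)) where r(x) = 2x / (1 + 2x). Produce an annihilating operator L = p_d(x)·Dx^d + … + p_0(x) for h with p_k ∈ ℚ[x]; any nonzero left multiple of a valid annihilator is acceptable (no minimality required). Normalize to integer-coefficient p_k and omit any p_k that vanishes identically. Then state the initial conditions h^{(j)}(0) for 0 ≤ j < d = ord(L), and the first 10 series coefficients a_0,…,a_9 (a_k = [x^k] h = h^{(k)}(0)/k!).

f: a_k = 3, 9, 27/2, 27/2, 81/8, 243/40, 243/80, 729/560, 2187/4480, 729/4480, …
h₀=f(r): pull back L_f along r ⇒ L₀.
L = -6 + (1 + 4·x + 4·x^2)·Dx  (order 1).
h: a_k = 3, 18, 18, -36, 18, 252/5, -828/5, 9864/35, -9738/35, -2556/35, …
ICs: h(0) = 3.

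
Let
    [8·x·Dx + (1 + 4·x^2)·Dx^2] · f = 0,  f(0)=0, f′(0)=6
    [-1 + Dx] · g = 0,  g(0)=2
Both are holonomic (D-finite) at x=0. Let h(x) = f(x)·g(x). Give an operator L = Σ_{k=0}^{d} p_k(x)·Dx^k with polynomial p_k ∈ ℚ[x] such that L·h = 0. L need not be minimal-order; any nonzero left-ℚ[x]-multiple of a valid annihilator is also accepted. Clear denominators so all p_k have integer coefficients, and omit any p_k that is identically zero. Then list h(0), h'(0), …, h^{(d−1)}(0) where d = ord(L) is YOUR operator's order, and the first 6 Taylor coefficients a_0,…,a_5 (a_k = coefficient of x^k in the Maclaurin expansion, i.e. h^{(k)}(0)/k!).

f: a_k = 0, 6, 0, -8, 0, 96/5, …
g: a_k = 2, 2, 1, 1/3, 1/12, 1/60, …
L₀ := L_f ⊗_s L_g (sym. prod.), ord ≤ 2.
L = (1 - 8·x + 4·x^2) + (-2 + 8·x - 8·x^2)·Dx + (1 + 4·x^2)·Dx^2  (order 2).
h: a_k = 0, 12, 12, -10, -14, 309/10, …
ICs: h(0) = 0, h′(0) = 12.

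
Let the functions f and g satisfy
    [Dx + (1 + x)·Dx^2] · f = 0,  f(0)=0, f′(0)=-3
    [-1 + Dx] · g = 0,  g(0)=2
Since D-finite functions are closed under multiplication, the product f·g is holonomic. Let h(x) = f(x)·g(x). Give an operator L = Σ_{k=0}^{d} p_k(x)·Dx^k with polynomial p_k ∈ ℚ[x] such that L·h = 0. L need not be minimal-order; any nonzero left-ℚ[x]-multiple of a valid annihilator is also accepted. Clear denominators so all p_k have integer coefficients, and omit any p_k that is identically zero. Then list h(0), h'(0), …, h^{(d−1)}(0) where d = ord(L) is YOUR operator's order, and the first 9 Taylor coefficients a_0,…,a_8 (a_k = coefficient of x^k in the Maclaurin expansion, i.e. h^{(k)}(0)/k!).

f: a_k = 0, -3, 3/2, -1, 3/4, -3/5, 1/2, -3/7, 3/8, …
g: a_k = 2, 2, 1, 1/3, 1/12, 1/60, 1/360, 1/2520, 1/20160, …
Sym-product of L_f,L_g gives L₀ (≤ ord 2).
L = x + (-1 - 2·x)·Dx + (1 + x)·Dx^2  (order 2).
h: a_k = 0, -6, -3, -2, 0, -9/20, 7/24, -23/84, 29/120, …
ICs: h(0) = 0, h′(0) = -6.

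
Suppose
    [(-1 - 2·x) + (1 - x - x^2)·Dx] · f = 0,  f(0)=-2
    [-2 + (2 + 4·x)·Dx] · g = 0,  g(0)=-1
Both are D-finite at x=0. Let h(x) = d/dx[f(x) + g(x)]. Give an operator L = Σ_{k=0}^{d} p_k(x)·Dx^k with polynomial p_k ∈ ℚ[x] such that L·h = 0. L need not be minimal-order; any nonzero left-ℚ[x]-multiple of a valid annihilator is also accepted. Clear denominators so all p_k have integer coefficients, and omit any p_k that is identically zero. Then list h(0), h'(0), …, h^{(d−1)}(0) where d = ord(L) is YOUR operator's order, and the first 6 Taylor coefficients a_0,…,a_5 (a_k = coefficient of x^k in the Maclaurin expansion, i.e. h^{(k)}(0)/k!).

f: a_k = -2, -2, -4, -6, -10, -16, …
g: a_k = -1, -1, 1/2, -1/2, 5/8, -7/8, …
Sum ⇒ L₀ = lclm(L_f,L_g) in ℚ(x)⟨Dx⟩.
Differentiate: ansatz ord ≤ ord L₀ ⇒ L.
L = (-6 - 18·x - 24·x^2 - 12·x^3 - 6·x^4) + (-3 - 24·x - 63·x^2 - 72·x^3 - 45·x^4 - 18·x^5)·Dx + (1 + 4·x + 3·x^2 - 6·x^3 - 13·x^4 - 12·x^5 - 4·x^6)·Dx^2  (order 2).
h: a_k = -3, -7, -39/2, -75/2, -675/8, -1185/8, …
ICs: h(0) = -3, h′(0) = -7.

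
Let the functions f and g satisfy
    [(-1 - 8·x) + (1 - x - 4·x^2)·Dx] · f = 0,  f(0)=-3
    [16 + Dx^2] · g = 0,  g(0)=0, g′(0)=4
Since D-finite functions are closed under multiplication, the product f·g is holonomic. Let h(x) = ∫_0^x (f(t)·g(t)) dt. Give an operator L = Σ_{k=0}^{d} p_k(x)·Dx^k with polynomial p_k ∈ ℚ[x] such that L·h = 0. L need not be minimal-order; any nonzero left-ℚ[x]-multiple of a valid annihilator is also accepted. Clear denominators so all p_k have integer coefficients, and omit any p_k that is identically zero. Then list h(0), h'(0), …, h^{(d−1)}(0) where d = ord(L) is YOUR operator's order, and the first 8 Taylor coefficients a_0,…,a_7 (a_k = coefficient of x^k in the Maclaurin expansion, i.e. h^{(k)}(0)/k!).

f: a_k = -3, -3, -15, -27, -87, -195, -543, -1323, …
g: a_k = 0, 4, 0, -32/3, 0, 128/15, 0, -1024/315, …
f·g: L₀ = L_f ⊗_s L_g, ord ≤ 1·2.
h=∫h₀ ⇒ L = L₀·Dx.
L = (-8 + 16·x + 64·x^2)·Dx + (2 + 16·x)·Dx^2 + (-1 + x + 4·x^2)·Dx^3  (order 3).
h: a_k = 0, 0, -6, -4, -7, -76/5, -178/5, -2588/35, …
ICs: h(0) = 0, h′(0) = 0, h′′(0) = -12.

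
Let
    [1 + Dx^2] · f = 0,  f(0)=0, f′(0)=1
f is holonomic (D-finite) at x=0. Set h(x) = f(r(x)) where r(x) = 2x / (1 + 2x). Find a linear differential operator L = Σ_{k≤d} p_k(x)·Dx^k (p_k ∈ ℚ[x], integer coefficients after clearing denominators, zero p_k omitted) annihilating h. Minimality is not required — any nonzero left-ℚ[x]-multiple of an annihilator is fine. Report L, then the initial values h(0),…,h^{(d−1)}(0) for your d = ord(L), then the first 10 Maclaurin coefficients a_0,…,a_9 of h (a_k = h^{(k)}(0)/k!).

L = 4 + (4 + 24·x + 48·x^2 + 32·x^3)·Dx + (1 + 8·x + 24·x^2 + 32·x^3 + 16·x^4)·Dx^2  (order 2).
h: a_k = 0, 2, -4, 20/3, -8, 4/15, 40, -55448/315, 25456/45, -896716/567, …
ICs: h(0) = 0, h′(0) = 2.

f: a_k = 0, 1, 0, -1/6, 0, 1/120, 0, -1/5040, 0, 1/362880, …
Change of var in L_f (x↦r) gives L₀.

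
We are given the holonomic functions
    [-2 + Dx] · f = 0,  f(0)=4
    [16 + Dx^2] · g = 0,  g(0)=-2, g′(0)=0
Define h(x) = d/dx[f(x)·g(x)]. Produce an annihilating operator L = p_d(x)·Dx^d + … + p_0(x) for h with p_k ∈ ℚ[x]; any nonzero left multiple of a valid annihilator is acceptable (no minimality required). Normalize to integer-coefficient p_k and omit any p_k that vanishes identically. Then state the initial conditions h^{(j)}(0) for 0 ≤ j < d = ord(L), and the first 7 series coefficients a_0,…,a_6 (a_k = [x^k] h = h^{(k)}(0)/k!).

L = 20 - 4·Dx + Dx^2  (order 2).
h: a_k = -16, 96, 352, 448/3, -1312/3, -2496/5, -1856/45, …
ICs: h(0) = -16, h′(0) = 96.

f: a_k = 4, 8, 8, 16/3, 8/3, 16/15, 16/45, …
g: a_k = -2, 0, 16, 0, -64/3, 0, 512/45, …
L₀ := L_f ⊗_s L_g (sym. prod.), ord ≤ 2.
h₀' ⇒ L via d/dx closure of L₀.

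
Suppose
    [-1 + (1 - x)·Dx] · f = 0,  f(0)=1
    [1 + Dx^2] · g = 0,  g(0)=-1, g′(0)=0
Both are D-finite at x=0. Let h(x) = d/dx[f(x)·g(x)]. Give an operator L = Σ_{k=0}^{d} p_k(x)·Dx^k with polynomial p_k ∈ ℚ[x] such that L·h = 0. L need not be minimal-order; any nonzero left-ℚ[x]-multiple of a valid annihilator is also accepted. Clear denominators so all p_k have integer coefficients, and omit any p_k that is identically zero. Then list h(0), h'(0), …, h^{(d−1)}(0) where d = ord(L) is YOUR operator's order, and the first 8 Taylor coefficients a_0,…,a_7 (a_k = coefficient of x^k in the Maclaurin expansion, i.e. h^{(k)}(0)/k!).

L = (-1 - 2·x + x^2) + (-2 + 2·x)·Dx + (1 - 2·x + x^2)·Dx^2  (order 2).
h: a_k = -1, -1, -3/2, -13/6, -65/24, -389/120, -2723/720, -4357/1008, …
ICs: h(0) = -1, h′(0) = -1.

f: a_k = 1, 1, 1, 1, 1, 1, 1, 1, …
g: a_k = -1, 0, 1/2, 0, -1/24, 0, 1/720, 0, …
L₀ := L_f ⊗_s L_g (sym. prod.), ord ≤ 2.
h₀' ⇒ L via d/dx closure of L₀.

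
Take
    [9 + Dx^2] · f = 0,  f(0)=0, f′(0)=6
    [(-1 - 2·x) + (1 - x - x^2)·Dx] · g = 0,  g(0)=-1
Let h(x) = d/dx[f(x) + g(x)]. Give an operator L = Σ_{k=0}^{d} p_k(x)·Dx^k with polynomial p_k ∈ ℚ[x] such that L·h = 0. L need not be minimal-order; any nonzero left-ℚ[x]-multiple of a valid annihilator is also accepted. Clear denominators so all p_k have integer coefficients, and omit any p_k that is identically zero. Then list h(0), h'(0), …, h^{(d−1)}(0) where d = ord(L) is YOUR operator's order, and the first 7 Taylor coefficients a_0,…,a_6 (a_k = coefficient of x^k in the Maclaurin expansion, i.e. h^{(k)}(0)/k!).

f: a_k = 0, 6, 0, -9, 0, 81/20, 0, …
g: a_k = -1, -1, -2, -3, -5, -8, -13, …
h₀=f+g: left-lcm gives L₀, ord ≤ 3.
h₀' ⇒ L via d/dx closure of L₀.
L = (468 + 1026·x + 1170·x^2 + 450·x^3 + 630·x^4 + 486·x^5 + 162·x^6) + (-81 - 63·x + 252·x^2 + 45·x^3 - 90·x^4 + 153·x^5 + 189·x^6 + 54·x^7)·Dx + (52 + 114·x + 130·x^2 + 50·x^3 + 70·x^4 + 54·x^5 + 18·x^6)·Dx^2 + (-9 - 7·x + 28·x^2 + 5·x^3 - 10·x^4 + 17·x^5 + 21·x^6 + 6·x^7)·Dx^3  (order 3).
h: a_k = 5, -4, -36, -20, -79/4, -78, -6123/40, …
ICs: h(0) = 5, h′(0) = -4, h′′(0) = -72.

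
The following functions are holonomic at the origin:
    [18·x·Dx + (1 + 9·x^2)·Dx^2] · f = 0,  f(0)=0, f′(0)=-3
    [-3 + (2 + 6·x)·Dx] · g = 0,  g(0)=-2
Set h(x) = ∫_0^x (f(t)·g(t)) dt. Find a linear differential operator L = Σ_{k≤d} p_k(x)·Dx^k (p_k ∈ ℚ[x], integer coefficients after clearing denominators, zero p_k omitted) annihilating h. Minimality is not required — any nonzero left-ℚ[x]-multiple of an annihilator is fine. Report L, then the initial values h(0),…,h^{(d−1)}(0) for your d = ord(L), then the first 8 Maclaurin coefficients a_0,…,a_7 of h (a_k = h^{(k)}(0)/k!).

f: a_k = 0, -3, 0, 9, 0, -243/5, 0, 2187/7, …
g: a_k = -2, -3, 9/4, -27/8, 405/64, -1701/128, 15309/512, -72171/1024, …
Product ⇒ symmetric product L₀, ord ≤ 2.
∫: right-multiply L₀ by Dx.
L = (27 - 108·x - 81·x^2)·Dx + (-12 + 36·x + 324·x^2 + 324·x^3)·Dx^2 + (4 + 24·x + 72·x^2 + 216·x^3 + 324·x^4)·Dx^3  (order 3).
h: a_k = 0, 0, 3, 3, -99/16, -27/8, 10503/640, 99387/4480, …
ICs: h(0) = 0, h′(0) = 0, h′′(0) = 6.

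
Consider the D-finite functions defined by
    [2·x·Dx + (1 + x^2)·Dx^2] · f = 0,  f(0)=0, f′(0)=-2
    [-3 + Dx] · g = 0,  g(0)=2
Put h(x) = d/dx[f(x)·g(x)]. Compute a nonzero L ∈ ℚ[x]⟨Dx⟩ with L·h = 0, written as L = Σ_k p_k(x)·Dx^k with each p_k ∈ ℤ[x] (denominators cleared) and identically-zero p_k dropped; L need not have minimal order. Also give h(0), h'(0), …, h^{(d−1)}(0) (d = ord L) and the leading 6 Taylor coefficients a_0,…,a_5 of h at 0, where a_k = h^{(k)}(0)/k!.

f: a_k = 0, -2, 0, 2/3, 0, -2/5, …
g: a_k = 2, 6, 9, 9, 27/4, 81/20, …
Product ⇒ symmetric product L₀, ord ≤ 2.
h₀' ⇒ L via d/dx closure of L₀.
L = (21 - 36·x + 72·x^2 - 36·x^3 + 27·x^4) + (-16 + 18·x - 42·x^2 + 18·x^3 - 18·x^4)·Dx + (3 - 2·x + 6·x^2 - 2·x^3 + 3·x^4)·Dx^2  (order 2).
h: a_k = -4, -24, -50, -56, -83/2, -27, …
ICs: h(0) = -4, h′(0) = -24.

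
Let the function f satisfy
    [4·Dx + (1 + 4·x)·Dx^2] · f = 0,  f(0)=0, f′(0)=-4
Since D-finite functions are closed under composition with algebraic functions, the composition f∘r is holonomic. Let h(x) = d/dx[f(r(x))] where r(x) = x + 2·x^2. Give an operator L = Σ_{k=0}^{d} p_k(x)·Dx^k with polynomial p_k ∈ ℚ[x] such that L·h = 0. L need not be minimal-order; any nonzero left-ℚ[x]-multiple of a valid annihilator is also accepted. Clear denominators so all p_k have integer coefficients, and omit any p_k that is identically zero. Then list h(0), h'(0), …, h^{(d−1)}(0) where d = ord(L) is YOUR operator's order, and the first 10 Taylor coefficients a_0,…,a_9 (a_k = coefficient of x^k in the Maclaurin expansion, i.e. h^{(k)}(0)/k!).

f: a_k = 0, -4, 8, -64/3, 64, -1024/5, 2048/3, -16384/7, 8192, -262144/9, …
Change of var in L_f (x↦r) gives L₀.
h₀' ⇒ L via d/dx closure of L₀.
L = (16·x + 32·x^2) + (1 + 8·x + 24·x^2 + 32·x^3)·Dx  (order 1).
h: a_k = -4, 0, 32, -128, 256, 0, -2048, 8192, -16384, 0, …
ICs: h(0) = -4.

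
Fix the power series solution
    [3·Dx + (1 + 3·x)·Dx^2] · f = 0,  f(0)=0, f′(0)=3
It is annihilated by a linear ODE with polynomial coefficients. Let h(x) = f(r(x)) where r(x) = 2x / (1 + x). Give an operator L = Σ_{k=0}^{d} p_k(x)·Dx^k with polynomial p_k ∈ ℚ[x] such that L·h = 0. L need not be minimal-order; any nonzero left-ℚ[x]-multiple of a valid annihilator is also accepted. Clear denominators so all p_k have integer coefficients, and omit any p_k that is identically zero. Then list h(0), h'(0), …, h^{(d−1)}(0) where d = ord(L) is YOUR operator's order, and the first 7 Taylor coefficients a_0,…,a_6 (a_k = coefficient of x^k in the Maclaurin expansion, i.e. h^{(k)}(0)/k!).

L = (8 + 14·x)·Dx + (1 + 8·x + 7·x^2)·Dx^2  (order 2).
h: a_k = 0, 6, -24, 114, -600, 16806/5, -19608, …
ICs: h(0) = 0, h′(0) = 6.

f: a_k = 0, 3, -9/2, 9, -81/4, 243/5, -243/2, …
Substitute x→r, Dx→(1/r')Dx; clear ⇒ L₀.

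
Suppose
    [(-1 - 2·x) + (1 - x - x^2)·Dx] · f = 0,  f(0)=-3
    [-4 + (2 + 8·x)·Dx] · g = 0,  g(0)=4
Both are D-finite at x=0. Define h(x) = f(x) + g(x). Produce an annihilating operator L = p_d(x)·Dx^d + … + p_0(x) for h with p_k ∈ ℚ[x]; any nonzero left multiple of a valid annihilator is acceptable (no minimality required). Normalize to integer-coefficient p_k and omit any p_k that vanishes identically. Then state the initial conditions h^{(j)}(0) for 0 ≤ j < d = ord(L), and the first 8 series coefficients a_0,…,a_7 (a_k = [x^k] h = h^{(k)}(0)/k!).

L = (-12 - 48·x - 48·x^2 - 40·x^3) + (8 + 30·x + 114·x^2 + 152·x^3 + 100·x^4)·Dx + (1 - 5·x - 39·x^2 + 6·x^3 + 82·x^4 + 40·x^5)·Dx^2  (order 2).
h: a_k = 1, 5, -14, 7, -55, 88, -375, 993, …
ICs: h(0) = 1, h′(0) = 5.

f: a_k = -3, -3, -6, -9, -15, -24, -39, -63, …
g: a_k = 4, 8, -8, 16, -40, 112, -336, 1056, …
L₀ := lclm(L_f,L_g); ord L₀ ≤ 1+1.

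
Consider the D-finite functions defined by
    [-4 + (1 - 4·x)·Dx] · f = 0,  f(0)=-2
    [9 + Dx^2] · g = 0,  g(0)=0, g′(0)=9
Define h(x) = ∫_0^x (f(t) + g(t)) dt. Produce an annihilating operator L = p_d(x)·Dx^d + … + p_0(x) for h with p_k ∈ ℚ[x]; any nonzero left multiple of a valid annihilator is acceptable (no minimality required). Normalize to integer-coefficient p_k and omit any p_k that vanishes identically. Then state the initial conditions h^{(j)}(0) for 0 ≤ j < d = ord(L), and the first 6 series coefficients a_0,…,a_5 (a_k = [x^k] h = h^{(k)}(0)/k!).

L = (3780 - 2592·x + 5184·x^2)·Dx + (-369 + 2124·x - 3888·x^2 + 5184·x^3)·Dx^2 + (420 - 288·x + 576·x^2)·Dx^3 + (-41 + 236·x - 432·x^2 + 576·x^3)·Dx^4  (order 4).
h: a_k = 0, -2, 1/2, -32/3, -283/8, -512/5, …
ICs: h(0) = 0, h′(0) = -2, h′′(0) = 1, h′′′(0) = -64.

f: a_k = -2, -8, -32, -128, -512, -2048, …
g: a_k = 0, 9, 0, -27/2, 0, 243/40, …
h₀=f+g: left-lcm gives L₀, ord ≤ 3.
Integrate: L := L₀·Dx.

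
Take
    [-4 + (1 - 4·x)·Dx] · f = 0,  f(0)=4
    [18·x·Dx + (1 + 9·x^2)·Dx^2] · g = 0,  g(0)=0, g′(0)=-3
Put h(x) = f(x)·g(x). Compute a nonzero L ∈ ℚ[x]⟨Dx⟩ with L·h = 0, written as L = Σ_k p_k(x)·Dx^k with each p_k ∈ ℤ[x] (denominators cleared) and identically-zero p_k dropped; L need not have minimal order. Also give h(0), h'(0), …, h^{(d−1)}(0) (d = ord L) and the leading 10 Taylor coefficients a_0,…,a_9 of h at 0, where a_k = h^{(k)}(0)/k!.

f: a_k = 4, 16, 64, 256, 1024, 4096, 16384, 65536, 262144, 1048576, …
g: a_k = 0, -3, 0, 9, 0, -243/5, 0, 2187/7, 0, -2187, …
Product ⇒ symmetric product L₀, ord ≤ 2.
L = 72·x + (8 - 18·x + 144·x^2)·Dx + (-1 + 4·x - 9·x^2 + 36·x^3)·Dx^2  (order 2).
h: a_k = 0, -12, -48, -156, -624, -13452/5, -53808/5, -1462884/35, -5851536/35, -23712324/35, …
ICs: h(0) = 0, h′(0) = -12.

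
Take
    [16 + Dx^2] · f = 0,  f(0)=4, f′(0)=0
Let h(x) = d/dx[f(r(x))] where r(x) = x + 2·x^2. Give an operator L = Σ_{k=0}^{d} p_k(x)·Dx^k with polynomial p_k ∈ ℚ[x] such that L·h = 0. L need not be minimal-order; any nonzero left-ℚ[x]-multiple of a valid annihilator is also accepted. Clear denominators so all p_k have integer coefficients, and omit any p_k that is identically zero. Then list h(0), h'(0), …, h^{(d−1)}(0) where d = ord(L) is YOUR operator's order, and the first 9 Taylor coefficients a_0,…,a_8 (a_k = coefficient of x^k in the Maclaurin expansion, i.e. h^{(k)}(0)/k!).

L = (64 + 256·x + 1536·x^2 + 4096·x^3 + 4096·x^4) + (-12 - 48·x)·Dx + (1 + 8·x + 16·x^2)·Dx^2  (order 2).
h: a_k = 0, -64, -384, -1024/3, 5120/3, 90112/15, 114688/15, -1703936/315, -1114112/35, …
ICs: h(0) = 0, h′(0) = -64.

f: a_k = 4, 0, -32, 0, 128/3, 0, -1024/45, 0, 2048/315, …
f∘r: x↦r, Dx↦Dx/r' in L_f ⇒ L₀.
Derive L from L₀ (diff closure).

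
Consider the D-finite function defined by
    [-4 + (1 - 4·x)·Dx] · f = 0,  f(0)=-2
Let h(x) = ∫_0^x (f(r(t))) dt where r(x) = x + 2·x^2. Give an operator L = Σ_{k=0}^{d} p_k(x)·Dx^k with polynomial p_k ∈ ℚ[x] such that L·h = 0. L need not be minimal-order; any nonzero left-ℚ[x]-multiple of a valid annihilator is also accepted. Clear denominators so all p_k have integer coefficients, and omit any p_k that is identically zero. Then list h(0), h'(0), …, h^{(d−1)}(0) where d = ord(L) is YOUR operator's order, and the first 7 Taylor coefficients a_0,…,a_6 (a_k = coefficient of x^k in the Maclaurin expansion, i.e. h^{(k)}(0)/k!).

f: a_k = -2, -8, -32, -128, -512, -2048, -8192, …
f∘r: x↦r, Dx↦Dx/r' in L_f ⇒ L₀.
∫: right-multiply L₀ by Dx.
L = (4 + 16·x)·Dx + (-1 + 4·x + 8·x^2)·Dx^2  (order 2).
h: a_k = 0, -2, -4, -16, -64, -1408/5, -1280, …
ICs: h(0) = 0, h′(0) = -2.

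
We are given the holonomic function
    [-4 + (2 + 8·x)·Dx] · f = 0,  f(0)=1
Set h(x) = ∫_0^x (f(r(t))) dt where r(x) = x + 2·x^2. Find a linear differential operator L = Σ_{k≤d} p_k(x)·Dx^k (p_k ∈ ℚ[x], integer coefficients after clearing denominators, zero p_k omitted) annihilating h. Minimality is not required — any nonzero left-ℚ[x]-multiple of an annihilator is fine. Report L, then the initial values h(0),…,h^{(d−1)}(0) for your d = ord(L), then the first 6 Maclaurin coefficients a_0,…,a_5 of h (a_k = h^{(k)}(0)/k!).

L = (-2 - 8·x)·Dx + (1 + 4·x + 8·x^2)·Dx^2  (order 2).
h: a_k = 0, 1, 1, 2/3, -1, 6/5, …
ICs: h(0) = 0, h′(0) = 1.

f: a_k = 1, 2, -2, 4, -10, 28, …
h₀=f(r): pull back L_f along r ⇒ L₀.
h=∫₀ˣh₀: take L = L₀·Dx.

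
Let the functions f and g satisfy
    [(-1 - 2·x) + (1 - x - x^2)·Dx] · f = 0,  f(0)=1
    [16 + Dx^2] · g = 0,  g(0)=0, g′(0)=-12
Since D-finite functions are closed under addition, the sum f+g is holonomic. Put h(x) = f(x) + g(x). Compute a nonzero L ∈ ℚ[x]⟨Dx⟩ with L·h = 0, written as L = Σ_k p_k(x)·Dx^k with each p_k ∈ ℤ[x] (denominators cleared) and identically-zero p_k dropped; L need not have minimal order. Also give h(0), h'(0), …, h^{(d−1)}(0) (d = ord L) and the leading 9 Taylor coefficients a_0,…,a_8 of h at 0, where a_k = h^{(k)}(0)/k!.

f: a_k = 1, 1, 2, 3, 5, 8, 13, 21, 34, …
g: a_k = 0, -12, 0, 32, 0, -128/5, 0, 1024/105, 0, …
L₀ := lclm(L_f,L_g); ord L₀ ≤ 1+2.
L = (272 + 384·x - 352·x^2 + 192·x^3 + 640·x^4 + 256·x^5) + (-160 + 368·x + 32·x^2 - 544·x^3 + 48·x^4 + 384·x^5 + 128·x^6)·Dx + (17 + 24·x - 22·x^2 + 12·x^3 + 40·x^4 + 16·x^5)·Dx^2 + (-10 + 23·x + 2·x^2 - 34·x^3 + 3·x^4 + 24·x^5 + 8·x^6)·Dx^3  (order 3).
h: a_k = 1, -11, 2, 35, 5, -88/5, 13, 3229/105, 34, …
ICs: h(0) = 1, h′(0) = -11, h′′(0) = 4.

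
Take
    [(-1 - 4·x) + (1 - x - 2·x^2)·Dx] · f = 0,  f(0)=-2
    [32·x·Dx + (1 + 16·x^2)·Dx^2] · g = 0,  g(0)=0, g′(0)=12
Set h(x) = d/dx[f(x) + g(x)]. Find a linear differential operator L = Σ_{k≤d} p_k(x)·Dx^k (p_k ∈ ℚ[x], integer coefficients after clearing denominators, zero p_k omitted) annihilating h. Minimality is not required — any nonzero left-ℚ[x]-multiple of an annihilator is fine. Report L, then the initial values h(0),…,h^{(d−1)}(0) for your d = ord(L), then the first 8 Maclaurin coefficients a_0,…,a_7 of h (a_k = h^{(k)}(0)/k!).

f: a_k = -2, -2, -6, -10, -22, -42, -86, -170, …
g: a_k = 0, 12, 0, -64, 0, 3072/5, 0, -49152/7, …
f+g: L₀ = lclm(L_f,L_g), ord ≤ 1+2.
h₀' ⇒ L via d/dx closure of L₀.
L = (-96 + 384·x + 6912·x^2 + 15360·x^3 + 40704·x^4 + 12288·x^6) + (31 + 104·x - 392·x^2 + 736·x^3 + 14912·x^4 + 27904·x^5 + 3072·x^6 + 12288·x^7)·Dx + (-3 - 19·x - 128·x^2 - 152·x^3 - 1128·x^4 + 2496·x^5 + 2560·x^6 + 1024·x^7 + 2048·x^8)·Dx^2  (order 2).
h: a_k = 10, -12, -222, -88, 2862, -516, -50342, -2736, …
ICs: h(0) = 10, h′(0) = -12.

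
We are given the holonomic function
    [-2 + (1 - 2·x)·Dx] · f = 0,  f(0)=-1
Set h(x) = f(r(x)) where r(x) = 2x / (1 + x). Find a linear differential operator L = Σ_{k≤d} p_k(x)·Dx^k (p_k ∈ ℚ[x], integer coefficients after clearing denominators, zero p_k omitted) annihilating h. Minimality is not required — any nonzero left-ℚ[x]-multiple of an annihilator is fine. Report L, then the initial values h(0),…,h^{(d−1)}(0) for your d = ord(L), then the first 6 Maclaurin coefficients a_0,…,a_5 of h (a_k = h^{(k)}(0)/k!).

L = 4 + (-1 + 2·x + 3·x^2)·Dx  (order 1).
h: a_k = -1, -4, -12, -36, -108, -324, …
ICs: h(0) = -1.

f: a_k = -1, -2, -4, -8, -16, -32, …
h₀=f(r): pull back L_f along r ⇒ L₀.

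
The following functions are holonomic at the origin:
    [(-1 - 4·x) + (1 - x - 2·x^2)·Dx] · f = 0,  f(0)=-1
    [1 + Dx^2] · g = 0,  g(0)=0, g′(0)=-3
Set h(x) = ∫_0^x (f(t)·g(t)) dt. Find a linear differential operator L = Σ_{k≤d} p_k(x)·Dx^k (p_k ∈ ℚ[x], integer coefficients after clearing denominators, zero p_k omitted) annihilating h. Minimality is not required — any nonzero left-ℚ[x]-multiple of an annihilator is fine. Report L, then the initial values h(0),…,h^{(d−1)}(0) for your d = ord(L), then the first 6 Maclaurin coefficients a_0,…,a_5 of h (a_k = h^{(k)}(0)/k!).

L = (3 + x + 2·x^2)·Dx + (2 + 8·x)·Dx^2 + (-1 + x + 2·x^2)·Dx^3  (order 3).
h: a_k = 0, 0, 3/2, 1, 17/8, 29/10, …
ICs: h(0) = 0, h′(0) = 0, h′′(0) = 3.

f: a_k = -1, -1, -3, -5, -11, -21, …
g: a_k = 0, -3, 0, 1/2, 0, -1/40, …
f·g: L₀ = L_f ⊗_s L_g, ord ≤ 1·2.
h=∫h₀ ⇒ L = L₀·Dx.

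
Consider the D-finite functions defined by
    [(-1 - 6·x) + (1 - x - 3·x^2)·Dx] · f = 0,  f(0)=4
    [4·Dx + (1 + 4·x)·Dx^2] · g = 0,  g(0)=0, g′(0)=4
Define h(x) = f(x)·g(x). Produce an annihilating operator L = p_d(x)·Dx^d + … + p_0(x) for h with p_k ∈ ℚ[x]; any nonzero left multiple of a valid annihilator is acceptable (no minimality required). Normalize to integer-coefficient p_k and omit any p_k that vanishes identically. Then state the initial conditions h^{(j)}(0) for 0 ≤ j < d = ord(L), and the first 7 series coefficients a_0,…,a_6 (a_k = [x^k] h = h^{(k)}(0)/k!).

L = (10 + 48·x) + (-2 + 24·x + 60·x^2)·Dx + (-1 - 3·x + 7·x^2 + 12·x^3)·Dx^2  (order 2).
h: a_k = 0, 16, -16, 352/3, -560/3, 14768/15, -34592/15, …
ICs: h(0) = 0, h′(0) = 16.

f: a_k = 4, 4, 16, 28, 76, 160, 388, …
g: a_k = 0, 4, -8, 64/3, -64, 1024/5, -2048/3, …
f·g: L₀ = L_f ⊗_s L_g, ord ≤ 1·2.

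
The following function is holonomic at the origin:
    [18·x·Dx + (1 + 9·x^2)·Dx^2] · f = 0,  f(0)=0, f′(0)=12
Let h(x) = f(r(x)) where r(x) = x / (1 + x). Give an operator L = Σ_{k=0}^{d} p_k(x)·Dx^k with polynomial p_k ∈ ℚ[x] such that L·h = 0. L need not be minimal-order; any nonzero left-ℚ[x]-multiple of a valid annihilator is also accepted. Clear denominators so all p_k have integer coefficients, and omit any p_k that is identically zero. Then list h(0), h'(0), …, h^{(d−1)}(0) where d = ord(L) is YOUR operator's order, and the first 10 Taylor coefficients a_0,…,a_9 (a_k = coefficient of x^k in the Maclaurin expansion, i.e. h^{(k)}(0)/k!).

L = (2 + 20·x)·Dx + (1 + 2·x + 10·x^2)·Dx^2  (order 2).
h: a_k = 0, 12, -12, -24, 96, -48/5, -624, 7968/7, 2688, -13632, …
ICs: h(0) = 0, h′(0) = 12.

f: a_k = 0, 12, 0, -36, 0, 972/5, 0, -8748/7, 0, 8748, …
Substitute x→r, Dx→(1/r')Dx; clear ⇒ L₀.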